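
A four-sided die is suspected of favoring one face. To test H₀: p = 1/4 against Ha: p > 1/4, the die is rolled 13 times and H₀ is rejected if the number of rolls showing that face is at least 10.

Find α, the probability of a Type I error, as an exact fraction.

α = P(reject H₀ | H₀ true) = P(S ≥ 10 | p = 1/4), with S ~ Binomial(13, 1/4).
Adding the binomial terms for j = 10 through 13 with p = 1/4 yields 529/4194304.

529/4194304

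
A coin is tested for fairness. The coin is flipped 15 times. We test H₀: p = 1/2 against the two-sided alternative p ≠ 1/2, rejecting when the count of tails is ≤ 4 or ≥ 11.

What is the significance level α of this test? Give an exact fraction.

1941/16384

α = P(Y ≤ 4 or Y ≥ 11 | p = 1/2), Y ~ Binomial(15, 1/2).
Each tail has probability (1 + 15 + 105 + 455 + 1365)/32768; doubling gives α = 3882/32768 = 1941/16384.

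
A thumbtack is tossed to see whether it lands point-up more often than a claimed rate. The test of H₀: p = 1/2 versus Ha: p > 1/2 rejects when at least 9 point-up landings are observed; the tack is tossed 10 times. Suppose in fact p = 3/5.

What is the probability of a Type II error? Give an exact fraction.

β = P(fail to reject H₀ | Ha true) = P(K ≤ 8 | p = 3/5), K ~ Binomial(10, 3/5).
Adding the binomial probabilities P(K=0)+…+P(K=8) at p = 3/5 gives 9312916/9765625.

9312916/9765625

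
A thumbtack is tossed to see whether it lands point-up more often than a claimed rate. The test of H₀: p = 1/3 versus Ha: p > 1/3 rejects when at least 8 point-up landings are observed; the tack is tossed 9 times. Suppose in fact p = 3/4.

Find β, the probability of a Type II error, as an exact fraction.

45853/65536

β = P(fail to reject H₀ | Ha true) = P(K ≤ 7 | p = 3/4), K ~ Binomial(9, 3/4).
Adding the binomial probabilities P(K=0)+…+P(K=7) at p = 3/4 gives 45853/65536.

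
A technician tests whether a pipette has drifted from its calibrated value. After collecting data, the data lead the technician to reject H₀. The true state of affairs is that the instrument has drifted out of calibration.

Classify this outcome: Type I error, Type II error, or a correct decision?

No error (correct decision).

The conventional null hypothesis here is that the instrument is correctly calibrated.
The test rejected a false H₀ — the decision matches the true state.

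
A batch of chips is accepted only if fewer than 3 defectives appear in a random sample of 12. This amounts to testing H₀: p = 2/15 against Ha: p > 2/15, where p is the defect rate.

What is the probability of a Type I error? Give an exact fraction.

The significance level is the probability, assuming p = 2/15, of seeing 3 or more defectives in 12 draws.
Computing the lower-tail complement: 1 − 20540915285501/25949267578125 = 5408352292624/25949267578125.

5408352292624/25949267578125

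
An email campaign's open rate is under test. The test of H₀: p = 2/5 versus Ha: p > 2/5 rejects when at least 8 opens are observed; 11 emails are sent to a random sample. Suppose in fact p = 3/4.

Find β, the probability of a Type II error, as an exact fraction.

β = P(fail to reject H₀ | Ha true) = P(K ≤ 7 | p = 3/4), K ~ Binomial(11, 3/4).
Adding the binomial probabilities P(K=0)+…+P(K=7) at p = 3/4 gives 150311/524288.

150311/524288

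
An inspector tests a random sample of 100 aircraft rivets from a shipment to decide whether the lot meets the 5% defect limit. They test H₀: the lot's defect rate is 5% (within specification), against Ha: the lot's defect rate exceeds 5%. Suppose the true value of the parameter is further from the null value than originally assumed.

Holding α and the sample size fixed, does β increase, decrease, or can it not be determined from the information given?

It decreases.

A larger true effect moves the Ha sampling distribution further from the H₀ critical value, making rejection more likely when Ha is true.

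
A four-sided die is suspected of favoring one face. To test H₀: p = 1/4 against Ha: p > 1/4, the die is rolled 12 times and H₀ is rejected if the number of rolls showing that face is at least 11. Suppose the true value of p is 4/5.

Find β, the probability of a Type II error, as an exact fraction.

A Type II error is failing to reject when Ha holds: with p = 4/5, β = P(S ≤ 10).
Adding the binomial probabilities P(S=0)+…+P(S=10) at p = 4/5 gives 177031761/244140625.

177031761/244140625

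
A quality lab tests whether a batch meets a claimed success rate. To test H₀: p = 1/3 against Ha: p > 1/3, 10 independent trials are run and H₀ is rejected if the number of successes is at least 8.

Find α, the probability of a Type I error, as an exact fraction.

α = P(reject H₀ | H₀ true) = P(K ≥ 8 | p = 1/3), with K ~ Binomial(10, 1/3).
Summing C(10,j)(1/3)^j(2/3)^{10−j} for j = 8,…,10 gives 67/19683.

67/19683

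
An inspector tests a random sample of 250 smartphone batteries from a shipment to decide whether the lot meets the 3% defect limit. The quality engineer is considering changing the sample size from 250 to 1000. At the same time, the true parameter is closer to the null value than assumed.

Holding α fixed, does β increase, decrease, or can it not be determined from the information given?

Cannot be determined from the information given.

The first change alone would make β decrease; the second alone would make β increase. Which effect dominates depends on the magnitudes, which are not given.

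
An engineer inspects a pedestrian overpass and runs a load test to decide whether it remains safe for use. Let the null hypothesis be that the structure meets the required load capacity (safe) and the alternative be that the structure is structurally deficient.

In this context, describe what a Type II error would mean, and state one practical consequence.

A Type II error is failing to reject H₀ when H₀ is false.
Here that means keeping the structure open when actually the structure is structurally deficient.

A Type II error would mean concluding that the structure meets the required load capacity (safe) (or at least failing to establish that the structure is structurally deficient) when in fact the structure is structurally deficient. Consequence: a deficient structure remains in service and may fail under load.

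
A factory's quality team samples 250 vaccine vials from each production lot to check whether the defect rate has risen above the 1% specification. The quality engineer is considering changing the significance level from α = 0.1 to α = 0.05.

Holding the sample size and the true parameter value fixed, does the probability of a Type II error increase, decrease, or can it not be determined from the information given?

It increases.

Tightening α shrinks the rejection region. When Ha holds, fewer sample outcomes clear the stricter threshold, so more fall in the acceptance region.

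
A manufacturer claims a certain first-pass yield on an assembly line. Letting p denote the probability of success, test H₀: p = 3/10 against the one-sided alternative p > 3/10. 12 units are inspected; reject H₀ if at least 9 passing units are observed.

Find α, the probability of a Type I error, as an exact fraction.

α = P(reject H₀ | H₀ true) = P(S ≥ 9 | p = 3/10), with S ~ Binomial(12, 3/10).
Adding the binomial terms for j = 9 through 12 with p = 3/10 yields 338331087/200000000000.

338331087/200000000000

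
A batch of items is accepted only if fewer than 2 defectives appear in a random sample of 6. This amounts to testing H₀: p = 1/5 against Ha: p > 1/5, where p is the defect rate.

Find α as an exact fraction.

Under H₀, S ~ Binomial(6, 1/5); the Type I error rate is P(S ≥ 2).
Via the complement, α = 1 − Σ_{j=0}^{1} C(6,j)(1/5)^j(4/5)^{6-j} = 1077/3125.

1077/3125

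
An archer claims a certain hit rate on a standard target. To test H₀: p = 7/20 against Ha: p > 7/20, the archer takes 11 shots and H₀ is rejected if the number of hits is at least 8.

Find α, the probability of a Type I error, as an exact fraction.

α = P(reject H₀ | H₀ true) = P(Y ≥ 8 | p = 7/20), with Y ~ Binomial(11, 7/20).
Summing C(11,j)(7/20)^j(13/20)^{11−j} for j = 8,…,11 gives 62680681273/5120000000000.

62680681273/5120000000000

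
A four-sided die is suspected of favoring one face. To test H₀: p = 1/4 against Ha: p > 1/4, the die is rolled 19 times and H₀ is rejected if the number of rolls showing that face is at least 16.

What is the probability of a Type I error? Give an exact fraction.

Under H₀, Y ~ Binomial(19, 1/4), and α = P(Y ≥ 16).
Adding the binomial terms for j = 16 through 19 with p = 1/4 yields 1735/17179869184.

1735/17179869184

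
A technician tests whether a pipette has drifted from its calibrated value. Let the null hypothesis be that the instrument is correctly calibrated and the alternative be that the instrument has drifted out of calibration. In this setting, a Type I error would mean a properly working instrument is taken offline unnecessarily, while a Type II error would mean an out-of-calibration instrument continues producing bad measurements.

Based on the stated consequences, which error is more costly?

The Type II consequence (an out-of-calibration instrument continues producing bad measurements) is more severe than the Type I consequence (a properly working instrument is taken offline unnecessarily).

Type II error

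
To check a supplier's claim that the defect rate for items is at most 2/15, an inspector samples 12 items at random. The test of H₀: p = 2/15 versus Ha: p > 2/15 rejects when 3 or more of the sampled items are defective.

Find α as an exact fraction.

Under H₀, S ~ Binomial(12, 2/15); the Type I error rate is P(S ≥ 3).
Via the complement, α = 1 − Σ_{j=0}^{2} C(12,j)(2/15)^j(13/15)^{12-j} = 5408352292624/25949267578125.

5408352292624/25949267578125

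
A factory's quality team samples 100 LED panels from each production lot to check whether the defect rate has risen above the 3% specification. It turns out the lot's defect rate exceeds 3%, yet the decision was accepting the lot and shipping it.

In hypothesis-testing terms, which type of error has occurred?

Type II error

The null hypothesis here is that the lot's defect rate is 3% (within specification).
'Accepting the lot and shipping it' corresponds to failing to reject H₀.
H₀ was not rejected but H₀ is false — a Type II error (false negative).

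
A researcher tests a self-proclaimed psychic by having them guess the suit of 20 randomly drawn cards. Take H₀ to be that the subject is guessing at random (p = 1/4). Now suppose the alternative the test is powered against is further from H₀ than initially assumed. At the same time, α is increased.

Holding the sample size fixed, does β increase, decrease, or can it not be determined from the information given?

It decreases.

The further the true parameter sits from the null value, the more of the Ha sampling distribution falls in the rejection region. With a larger α the critical value moves toward the center, so more of the Ha sampling distribution lies in the rejection region. Both changes push β in the same direction.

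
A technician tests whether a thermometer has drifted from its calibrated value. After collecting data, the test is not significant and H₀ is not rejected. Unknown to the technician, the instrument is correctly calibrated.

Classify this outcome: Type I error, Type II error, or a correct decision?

No error (correct decision).

The conventional null hypothesis here is that the instrument is correctly calibrated.
The test retained a true H₀ — the decision matches the true state.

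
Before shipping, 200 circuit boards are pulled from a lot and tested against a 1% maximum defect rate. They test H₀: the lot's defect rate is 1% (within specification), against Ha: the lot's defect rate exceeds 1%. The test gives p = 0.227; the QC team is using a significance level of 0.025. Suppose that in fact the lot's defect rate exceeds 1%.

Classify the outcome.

Since p = 0.227 ≥ α = 0.025, H₀ is not rejected.
H₀ is false (actually the lot's defect rate exceeds 1%).
Failing to reject a false H₀ is a Type II error.

Type II error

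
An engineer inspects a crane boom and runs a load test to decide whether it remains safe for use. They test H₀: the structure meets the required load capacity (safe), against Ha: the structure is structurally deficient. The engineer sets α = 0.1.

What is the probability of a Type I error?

0.1

The significance level α is, by definition, the probability of a Type I error — P(reject H₀ | H₀ true).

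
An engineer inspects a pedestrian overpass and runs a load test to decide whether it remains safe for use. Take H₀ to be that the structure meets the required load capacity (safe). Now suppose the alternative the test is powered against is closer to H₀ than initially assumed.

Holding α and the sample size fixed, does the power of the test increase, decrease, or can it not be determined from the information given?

A smaller departure from H₀ means the test statistic under Ha is distributed closer to where it would be under H₀; rejection becomes less likely.
Since power = 1 − β and β increases, power decreases.

It decreases.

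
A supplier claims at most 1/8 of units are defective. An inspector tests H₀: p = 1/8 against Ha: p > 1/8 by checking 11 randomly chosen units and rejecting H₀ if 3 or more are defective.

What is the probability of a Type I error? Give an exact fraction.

1285931725/8589934592

Under H₀, X ~ Binomial(11, 1/8); the Type I error rate is P(X ≥ 3).
α = 1 − P(X ≤ 2) = 1 − 7304002867/8589934592 = 1285931725/8589934592.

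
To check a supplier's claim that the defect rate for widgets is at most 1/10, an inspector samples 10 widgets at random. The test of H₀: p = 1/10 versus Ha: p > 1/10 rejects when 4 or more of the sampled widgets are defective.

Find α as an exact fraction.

Under H₀, S ~ Binomial(10, 1/10); the Type I error rate is P(S ≥ 4).
Via the complement, α = 1 − Σ_{j=0}^{3} C(10,j)(1/10)^j(9/10)^{10-j} = 7996999/625000000.

7996999/625000000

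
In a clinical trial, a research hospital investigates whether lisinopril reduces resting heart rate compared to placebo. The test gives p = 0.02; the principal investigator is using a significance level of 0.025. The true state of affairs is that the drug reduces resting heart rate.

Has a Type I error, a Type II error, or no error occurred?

The conventional null hypothesis is that the drug has no effect on resting heart rate.
Since p = 0.02 < α = 0.025, H₀ is rejected.
H₀ is false (actually the drug reduces resting heart rate).
The decision matches the true state — no error.

Neither — the decision is correct.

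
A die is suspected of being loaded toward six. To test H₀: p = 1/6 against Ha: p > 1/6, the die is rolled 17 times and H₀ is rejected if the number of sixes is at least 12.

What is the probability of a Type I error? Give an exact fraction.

The Type I error probability is α = P(K ≥ 12) computed under H₀, where K ~ Binomial(17, 1/6).
P(K ≥ 12) = Σ_{j=12}^{17} C(17,j)·(1/6)^j·(5/6)^{17-j} = 3485581/2821109907456.

3485581/2821109907456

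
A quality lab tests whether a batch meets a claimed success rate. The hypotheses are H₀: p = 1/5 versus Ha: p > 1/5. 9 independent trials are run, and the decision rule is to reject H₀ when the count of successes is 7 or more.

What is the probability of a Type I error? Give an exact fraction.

α = P(reject H₀ | H₀ true) = P(X ≥ 7 | p = 1/5), with X ~ Binomial(9, 1/5).
P(X ≥ 7) = Σ_{j=7}^{9} C(9,j)·(1/5)^j·(4/5)^{9-j} = 613/1953125.

613/1953125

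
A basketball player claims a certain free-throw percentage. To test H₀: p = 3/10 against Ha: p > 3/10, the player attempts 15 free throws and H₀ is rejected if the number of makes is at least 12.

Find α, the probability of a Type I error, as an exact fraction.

11457336519/125000000000000

α = P(reject H₀ | H₀ true) = P(S ≥ 12 | p = 3/10), with S ~ Binomial(15, 3/10).
Adding the binomial terms for j = 12 through 15 with p = 3/10 yields 11457336519/125000000000000.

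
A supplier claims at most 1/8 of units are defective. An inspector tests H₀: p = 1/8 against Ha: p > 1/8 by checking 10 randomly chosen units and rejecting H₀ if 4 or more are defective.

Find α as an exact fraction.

Under H₀, X ~ Binomial(10, 1/8); the Type I error rate is P(X ≥ 4).
α = 1 − P(X ≤ 3) = 1 − 261063131/268435456 = 7372325/268435456.

7372325/268435456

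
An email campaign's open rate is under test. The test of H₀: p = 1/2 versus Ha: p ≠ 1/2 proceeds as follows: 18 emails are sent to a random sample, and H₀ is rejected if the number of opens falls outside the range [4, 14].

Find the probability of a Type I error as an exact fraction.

247/32768

Under H₀, X ~ Binomial(18, 1/2); α is the probability of landing in either tail, P(X ≤ 3) + P(X ≥ 15).
Each tail has probability (1 + 18 + 153 + 816)/262144; doubling gives α = 1976/262144 = 247/32768.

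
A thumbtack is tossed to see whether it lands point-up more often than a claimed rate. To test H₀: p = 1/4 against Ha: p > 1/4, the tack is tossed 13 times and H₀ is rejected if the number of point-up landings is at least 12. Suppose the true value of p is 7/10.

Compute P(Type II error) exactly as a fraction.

4681650394377/5000000000000

Under the alternative p = 7/10, S ~ Binomial(13, 7/10); β is the probability the test does not reject, P(S < 12).
Equivalently, β = 1 − P(S ≥ 12) = 4681650394377/5000000000000.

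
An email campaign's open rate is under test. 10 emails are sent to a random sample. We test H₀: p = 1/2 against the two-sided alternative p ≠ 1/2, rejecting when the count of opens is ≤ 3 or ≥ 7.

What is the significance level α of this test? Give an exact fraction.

Under H₀, S ~ Binomial(10, 1/2); α is the probability of landing in either tail, P(S ≤ 3) + P(S ≥ 7).
The two tails are symmetric, so α = 2·(1 + 10 + 45 + 120)/2^10 = 352/1024 = 11/32.

11/32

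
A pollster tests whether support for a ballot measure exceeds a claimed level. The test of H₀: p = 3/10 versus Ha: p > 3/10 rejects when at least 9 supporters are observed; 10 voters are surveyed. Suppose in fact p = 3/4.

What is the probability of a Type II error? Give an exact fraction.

Under the alternative p = 3/4, Y ~ Binomial(10, 3/4); β is the probability the test does not reject, P(Y < 9).
Summing C(10,j)·(3/4)^j·(1/4)^{10-j} for j = 0..8 gives 792697/1048576.

792697/1048576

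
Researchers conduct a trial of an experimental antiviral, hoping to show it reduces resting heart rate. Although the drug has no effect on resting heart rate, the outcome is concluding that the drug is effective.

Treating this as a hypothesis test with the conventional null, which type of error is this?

Type I error

The null hypothesis here is that the drug has no effect on resting heart rate.
'Concluding that the drug is effective' corresponds to rejecting H₀.
H₀ was rejected but H₀ is true — a Type I error (false positive).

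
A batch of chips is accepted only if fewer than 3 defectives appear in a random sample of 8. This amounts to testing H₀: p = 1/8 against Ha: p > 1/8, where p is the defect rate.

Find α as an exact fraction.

The significance level is the probability, assuming p = 1/8, of seeing 3 or more defectives in 8 draws.
α = 1 − P(S ≤ 2) = 1 − 15647317/16777216 = 1129899/16777216.

1129899/16777216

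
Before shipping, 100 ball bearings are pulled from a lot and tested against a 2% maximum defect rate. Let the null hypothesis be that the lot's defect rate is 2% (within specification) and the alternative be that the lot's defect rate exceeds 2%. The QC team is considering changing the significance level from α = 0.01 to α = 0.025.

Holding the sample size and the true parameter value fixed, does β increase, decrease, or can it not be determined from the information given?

A larger α widens the rejection region, so when the alternative is true more outcomes lead to rejection — failing to reject becomes less likely.

It decreases.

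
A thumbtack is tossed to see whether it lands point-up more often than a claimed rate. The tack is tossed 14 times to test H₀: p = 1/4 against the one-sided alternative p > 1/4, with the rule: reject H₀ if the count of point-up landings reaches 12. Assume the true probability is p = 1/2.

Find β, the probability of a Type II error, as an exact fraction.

β = P(fail to reject H₀ | Ha true) = P(K ≤ 11 | p = 1/2), K ~ Binomial(14, 1/2).
Adding the binomial probabilities P(K=0)+…+P(K=11) at p = 1/2 gives 8139/8192.

8139/8192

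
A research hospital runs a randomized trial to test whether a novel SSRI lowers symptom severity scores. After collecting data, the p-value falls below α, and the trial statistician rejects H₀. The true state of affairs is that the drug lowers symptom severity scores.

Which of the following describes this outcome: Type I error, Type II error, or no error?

No error (correct decision).

The conventional null hypothesis here is that the drug has no effect on symptom severity scores.
The test rejected a false H₀ — the decision matches the true state.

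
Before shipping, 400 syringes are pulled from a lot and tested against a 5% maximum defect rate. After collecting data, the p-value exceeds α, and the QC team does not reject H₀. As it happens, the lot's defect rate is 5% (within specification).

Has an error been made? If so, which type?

The conventional null hypothesis here is that the lot's defect rate is 5% (within specification).
The test retained a true H₀ — the decision matches the true state.

No error (correct decision).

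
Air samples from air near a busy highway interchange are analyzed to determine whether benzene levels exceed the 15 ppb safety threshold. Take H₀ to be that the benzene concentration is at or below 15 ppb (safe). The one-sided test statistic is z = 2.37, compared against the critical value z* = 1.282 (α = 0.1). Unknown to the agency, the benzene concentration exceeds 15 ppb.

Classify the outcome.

Since z = 2.37 > z* = 1.282, H₀ is rejected.
H₀ is false (actually the benzene concentration exceeds 15 ppb).
The decision matches the true state — no error.

Neither — the decision is correct.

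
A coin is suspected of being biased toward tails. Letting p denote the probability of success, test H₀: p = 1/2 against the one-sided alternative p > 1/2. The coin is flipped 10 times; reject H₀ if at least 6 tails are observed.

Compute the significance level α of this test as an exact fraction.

α = P(reject H₀ | H₀ true) = P(K ≥ 6 | p = 1/2), with K ~ Binomial(10, 1/2).
Summing the upper tail: (210 + 120 + 45 + 10 + 1) / 2^10 = 386/1024 = 193/512.

193/512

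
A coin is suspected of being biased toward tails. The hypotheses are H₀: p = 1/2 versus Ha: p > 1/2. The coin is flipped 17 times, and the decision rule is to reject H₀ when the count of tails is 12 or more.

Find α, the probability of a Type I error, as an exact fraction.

Under H₀, Y ~ Binomial(17, 1/2), and α = P(Y ≥ 12).
P(Y ≥ 12) = [C(17,12) + C(17,13) + C(17,14) + C(17,15) + C(17,16) + C(17,17)] / 2^17 = (6188 + 2380 + 680 + 136 + 17 + 1) / 131072 = 9402/131072 = 4701/65536.

4701/65536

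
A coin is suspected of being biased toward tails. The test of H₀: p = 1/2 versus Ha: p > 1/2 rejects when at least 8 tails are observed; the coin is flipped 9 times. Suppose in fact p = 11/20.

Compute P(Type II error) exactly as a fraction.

123069745737/128000000000

A Type II error is failing to reject when Ha holds: with p = 11/20, β = P(K ≤ 7).
Equivalently, β = 1 − P(K ≥ 8) = 123069745737/128000000000.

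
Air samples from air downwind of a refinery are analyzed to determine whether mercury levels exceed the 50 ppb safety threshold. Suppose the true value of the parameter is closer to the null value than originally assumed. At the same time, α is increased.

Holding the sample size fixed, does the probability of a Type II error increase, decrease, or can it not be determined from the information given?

Cannot be determined from the information given.

The first change alone would make β increase; the second alone would make β decrease. Which effect dominates depends on the magnitudes, which are not given.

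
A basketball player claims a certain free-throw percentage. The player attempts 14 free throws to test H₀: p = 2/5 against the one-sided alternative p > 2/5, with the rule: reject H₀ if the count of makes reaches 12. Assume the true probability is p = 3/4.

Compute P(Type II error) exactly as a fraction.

A Type II error is failing to reject when Ha holds: with p = 3/4, β = P(X ≤ 11).
Adding the binomial probabilities P(X=0)+…+P(X=11) at p = 3/4 gives 96485417/134217728.

96485417/134217728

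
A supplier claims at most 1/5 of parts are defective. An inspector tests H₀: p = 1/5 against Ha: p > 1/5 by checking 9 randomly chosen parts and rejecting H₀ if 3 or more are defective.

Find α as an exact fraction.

Under H₀, S ~ Binomial(9, 1/5); the Type I error rate is P(S ≥ 3).
α = 1 − P(S ≤ 2) = 1 − 1441792/1953125 = 511333/1953125.

511333/1953125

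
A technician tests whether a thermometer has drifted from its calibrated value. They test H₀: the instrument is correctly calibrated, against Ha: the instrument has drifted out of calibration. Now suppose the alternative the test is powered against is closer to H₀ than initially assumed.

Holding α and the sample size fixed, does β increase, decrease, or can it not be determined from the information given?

When the true parameter is near the null value, the test has a harder time distinguishing Ha from H₀.

It increases.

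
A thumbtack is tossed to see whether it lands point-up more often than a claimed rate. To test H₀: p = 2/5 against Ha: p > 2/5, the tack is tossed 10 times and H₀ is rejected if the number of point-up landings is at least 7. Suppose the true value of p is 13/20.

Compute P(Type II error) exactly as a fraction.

1244602838129/2560000000000

A Type II error is failing to reject when Ha holds: with p = 13/20, β = P(X ≤ 6).
Equivalently, β = 1 − P(X ≥ 7) = 1244602838129/2560000000000.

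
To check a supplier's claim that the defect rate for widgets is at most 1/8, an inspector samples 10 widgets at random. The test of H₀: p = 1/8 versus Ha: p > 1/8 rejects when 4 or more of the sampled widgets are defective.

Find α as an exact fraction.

Under H₀, Y ~ Binomial(10, 1/8); the Type I error rate is P(Y ≥ 4).
Via the complement, α = 1 − Σ_{j=0}^{3} C(10,j)(1/8)^j(7/8)^{10-j} = 7372325/268435456.

7372325/268435456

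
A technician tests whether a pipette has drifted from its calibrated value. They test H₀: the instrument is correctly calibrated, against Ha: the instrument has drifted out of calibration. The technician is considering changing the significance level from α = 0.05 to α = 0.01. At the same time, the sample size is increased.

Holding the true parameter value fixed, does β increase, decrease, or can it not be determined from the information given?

The first change alone would make β increase; the second alone would make β decrease. Which effect dominates depends on the magnitudes, which are not given.

Cannot be determined from the information given.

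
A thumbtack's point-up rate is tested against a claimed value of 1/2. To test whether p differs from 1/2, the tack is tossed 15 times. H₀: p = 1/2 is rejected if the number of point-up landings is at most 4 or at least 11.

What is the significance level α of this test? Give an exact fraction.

The significance level is the null-hypothesis probability of the rejection region {≤4} ∪ {≥11}.
By symmetry, α = 2·P(X ≤ 4) = 2·(1 + 15 + 105 + 455 + 1365)/32768 = 3882/32768 = 1941/16384.

1941/16384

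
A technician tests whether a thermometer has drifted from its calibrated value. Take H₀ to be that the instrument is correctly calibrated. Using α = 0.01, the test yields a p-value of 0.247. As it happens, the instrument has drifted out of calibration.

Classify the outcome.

Type II error

Since p = 0.247 ≥ α = 0.01, H₀ is not rejected.
H₀ is false (actually the instrument has drifted out of calibration).
Failing to reject a false H₀ is a Type II error.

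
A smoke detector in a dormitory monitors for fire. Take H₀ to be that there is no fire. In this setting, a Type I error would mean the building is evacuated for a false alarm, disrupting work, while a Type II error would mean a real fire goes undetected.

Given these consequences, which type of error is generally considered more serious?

Type II error

The Type II consequence (a real fire goes undetected) is more severe than the Type I consequence (the building is evacuated for a false alarm, disrupting work).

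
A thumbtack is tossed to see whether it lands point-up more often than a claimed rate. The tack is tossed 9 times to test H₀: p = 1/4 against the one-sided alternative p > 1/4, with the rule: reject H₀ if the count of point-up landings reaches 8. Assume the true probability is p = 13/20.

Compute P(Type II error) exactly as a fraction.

Under the alternative p = 13/20, Y ~ Binomial(9, 13/20); β is the probability the test does not reject, P(Y < 8).
Summing C(9,j)·(13/20)^j·(7/20)^{9-j} for j = 0..7 gives 112501116301/128000000000.

112501116301/128000000000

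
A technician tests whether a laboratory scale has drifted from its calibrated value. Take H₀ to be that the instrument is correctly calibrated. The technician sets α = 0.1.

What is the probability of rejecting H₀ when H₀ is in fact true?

0.1

The significance level α is, by definition, the probability of a Type I error — P(reject H₀ | H₀ true).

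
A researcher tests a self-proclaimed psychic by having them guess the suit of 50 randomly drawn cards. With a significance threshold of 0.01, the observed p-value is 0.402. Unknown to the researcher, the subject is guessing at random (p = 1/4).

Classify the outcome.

No error (correct decision).

The conventional null hypothesis is that the subject is guessing at random (p = 1/4).
Since p = 0.402 ≥ α = 0.01, H₀ is not rejected.
H₀ is true (actually the subject is guessing at random (p = 1/4)).
The decision matches the true state — no error.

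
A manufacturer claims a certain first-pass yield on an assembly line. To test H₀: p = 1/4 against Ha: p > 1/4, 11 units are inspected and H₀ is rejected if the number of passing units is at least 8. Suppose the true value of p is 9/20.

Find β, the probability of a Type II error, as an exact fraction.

Under the alternative p = 9/20, K ~ Binomial(11, 9/20); β is the probability the test does not reject, P(K < 8).
Equivalently, β = 1 − P(K ≥ 8) = 4807868226029/5120000000000.

4807868226029/5120000000000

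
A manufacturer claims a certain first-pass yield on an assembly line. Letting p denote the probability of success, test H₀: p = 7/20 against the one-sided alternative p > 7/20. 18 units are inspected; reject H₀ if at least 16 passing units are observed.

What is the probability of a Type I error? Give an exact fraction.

α = P(reject H₀ | H₀ true) = P(K ≥ 16 | p = 7/20), with K ~ Binomial(18, 7/20).
P(K ≥ 16) = Σ_{j=16}^{18} C(18,j)·(7/20)^j·(13/20)^{18-j} = 114420979951136243/32768000000000000000000.

114420979951136243/32768000000000000000000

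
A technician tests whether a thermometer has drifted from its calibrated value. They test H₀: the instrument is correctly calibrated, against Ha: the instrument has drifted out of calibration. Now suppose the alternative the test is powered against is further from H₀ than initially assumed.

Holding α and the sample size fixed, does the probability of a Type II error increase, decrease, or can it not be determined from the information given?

It decreases.

The further the true parameter sits from the null value, the more of the Ha sampling distribution falls in the rejection region.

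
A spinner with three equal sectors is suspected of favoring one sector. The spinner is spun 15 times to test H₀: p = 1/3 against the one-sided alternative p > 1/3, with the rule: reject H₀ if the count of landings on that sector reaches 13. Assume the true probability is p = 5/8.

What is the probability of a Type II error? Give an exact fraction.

A Type II error is failing to reject when Ha holds: with p = 5/8, β = P(Y ≤ 12).
Summing C(15,j)·(5/8)^j·(3/8)^{15-j} for j = 0..12 gives 33725631854457/35184372088832.

33725631854457/35184372088832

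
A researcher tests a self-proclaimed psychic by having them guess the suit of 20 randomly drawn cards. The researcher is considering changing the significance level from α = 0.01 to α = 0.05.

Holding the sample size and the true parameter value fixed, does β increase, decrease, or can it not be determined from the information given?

It decreases.

Relaxing α lowers the evidence threshold; under Ha, outcomes that previously fell short now trigger rejection.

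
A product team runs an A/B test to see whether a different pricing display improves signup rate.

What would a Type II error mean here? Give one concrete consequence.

With the conventional null hypothesis that the new design has no effect on signup rate:
A Type II error is failing to reject H₀ when H₀ is false.
Here that means keeping the current design when actually the new design increases signup rate.

A Type II error would mean concluding that the new design has no effect on signup rate (or at least failing to establish that the new design increases signup rate) when in fact the new design increases signup rate. Consequence: a genuinely better design is discarded.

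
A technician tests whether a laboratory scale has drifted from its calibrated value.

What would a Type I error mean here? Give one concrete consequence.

A Type I error would mean concluding that the instrument has drifted out of calibration when in fact the instrument is correctly calibrated. Consequence: a properly working instrument is taken offline unnecessarily.

With the conventional null hypothesis that the instrument is correctly calibrated:
A Type I error is rejecting H₀ when H₀ is true.
Here that means pulling the instrument for recalibration when actually the instrument is correctly calibrated.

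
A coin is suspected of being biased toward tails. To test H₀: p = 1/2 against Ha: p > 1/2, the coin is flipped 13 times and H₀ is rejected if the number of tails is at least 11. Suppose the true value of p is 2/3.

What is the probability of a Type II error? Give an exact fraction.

β = P(fail to reject H₀ | Ha true) = P(S ≤ 10 | p = 2/3), S ~ Binomial(13, 2/3).
Equivalently, β = 1 − P(S ≥ 11) = 50857/59049.

50857/59049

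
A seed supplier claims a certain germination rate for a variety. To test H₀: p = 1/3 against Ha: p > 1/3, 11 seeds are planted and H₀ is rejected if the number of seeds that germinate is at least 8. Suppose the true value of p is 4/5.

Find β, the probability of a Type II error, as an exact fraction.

12589/78125

Under the alternative p = 4/5, K ~ Binomial(11, 4/5); β is the probability the test does not reject, P(K < 8).
Adding the binomial probabilities P(K=0)+…+P(K=7) at p = 4/5 gives 12589/78125.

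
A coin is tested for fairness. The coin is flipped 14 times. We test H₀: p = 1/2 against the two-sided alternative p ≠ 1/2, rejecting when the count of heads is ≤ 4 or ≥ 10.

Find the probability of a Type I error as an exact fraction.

1471/8192

The significance level is the null-hypothesis probability of the rejection region {≤4} ∪ {≥10}.
Each tail has probability (1 + 14 + 91 + 364 + 1001)/16384; doubling gives α = 2942/16384 = 1471/8192.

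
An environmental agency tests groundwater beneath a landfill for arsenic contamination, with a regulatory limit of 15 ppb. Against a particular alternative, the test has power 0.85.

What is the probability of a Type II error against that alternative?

0.15

Power = 1 − β, so β = 1 − 0.85 = 0.15.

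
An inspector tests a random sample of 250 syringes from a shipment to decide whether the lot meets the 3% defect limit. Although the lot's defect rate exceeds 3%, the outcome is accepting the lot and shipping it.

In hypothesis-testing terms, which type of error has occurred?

Type II error

The null hypothesis here is that the lot's defect rate is 3% (within specification).
'Accepting the lot and shipping it' corresponds to failing to reject H₀.
H₀ was not rejected but H₀ is false — a Type II error (false negative).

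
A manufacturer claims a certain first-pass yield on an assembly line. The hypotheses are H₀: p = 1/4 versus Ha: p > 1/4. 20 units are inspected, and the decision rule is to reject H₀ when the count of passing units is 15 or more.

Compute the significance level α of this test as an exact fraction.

The Type I error probability is α = P(Y ≥ 15) computed under H₀, where Y ~ Binomial(20, 1/4).
Summing C(20,j)(1/4)^j(3/4)^{20−j} for j = 15,…,20 gives 1048117/274877906944.

1048117/274877906944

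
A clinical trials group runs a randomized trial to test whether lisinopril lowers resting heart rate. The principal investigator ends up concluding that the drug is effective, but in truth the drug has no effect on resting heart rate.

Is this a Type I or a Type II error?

The null hypothesis here is that the drug has no effect on resting heart rate.
'Concluding that the drug is effective' corresponds to rejecting H₀.
H₀ was rejected but H₀ is true — a Type I error (false positive).

Type I error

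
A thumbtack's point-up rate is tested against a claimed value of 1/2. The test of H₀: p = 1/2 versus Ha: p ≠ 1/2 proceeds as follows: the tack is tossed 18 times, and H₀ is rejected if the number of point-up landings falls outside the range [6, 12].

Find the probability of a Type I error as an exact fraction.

α = P(K ≤ 5 or K ≥ 13 | p = 1/2), K ~ Binomial(18, 1/2).
Each tail has probability (1 + 18 + 153 + 816 + 3060 + 8568)/262144; doubling gives α = 25232/262144 = 1577/16384.

1577/16384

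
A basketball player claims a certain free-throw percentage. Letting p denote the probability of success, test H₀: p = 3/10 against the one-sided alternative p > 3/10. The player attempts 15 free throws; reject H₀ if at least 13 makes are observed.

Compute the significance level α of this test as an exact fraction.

Under H₀, K ~ Binomial(15, 3/10), and α = P(K ≥ 13).
Summing C(15,j)(3/10)^j(7/10)^{15−j} for j = 13,…,15 gives 8719352487/1000000000000000.

8719352487/1000000000000000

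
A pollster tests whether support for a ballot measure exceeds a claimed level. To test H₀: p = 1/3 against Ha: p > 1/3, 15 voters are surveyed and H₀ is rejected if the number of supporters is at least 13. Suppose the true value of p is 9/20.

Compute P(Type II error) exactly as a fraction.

32731725032763916841/32768000000000000000

β = P(fail to reject H₀ | Ha true) = P(Y ≤ 12 | p = 9/20), Y ~ Binomial(15, 9/20).
Adding the binomial probabilities P(Y=0)+…+P(Y=12) at p = 9/20 gives 32731725032763916841/32768000000000000000.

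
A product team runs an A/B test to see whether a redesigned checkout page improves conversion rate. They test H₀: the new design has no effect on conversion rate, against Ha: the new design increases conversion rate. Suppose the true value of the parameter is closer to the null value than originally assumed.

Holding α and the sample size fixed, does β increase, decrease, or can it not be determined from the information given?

When the true parameter is near the null value, the test has a harder time distinguishing Ha from H₀.

It increases.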